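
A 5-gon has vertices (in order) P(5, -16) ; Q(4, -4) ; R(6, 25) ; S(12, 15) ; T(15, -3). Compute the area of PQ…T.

Σ = (44) + (124) + (-210) + (-261) + (-225) = -528
Area = |Σ|/2 = 264.

264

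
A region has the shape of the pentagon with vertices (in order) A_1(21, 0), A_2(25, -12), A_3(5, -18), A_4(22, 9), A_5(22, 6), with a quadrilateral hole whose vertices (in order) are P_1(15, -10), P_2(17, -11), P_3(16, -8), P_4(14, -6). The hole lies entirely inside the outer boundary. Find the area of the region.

Outer boundary:
Apply the surveyor's formula: 2A = Σ (x_i·y_{i+1} − x_{i+1}·y_i), indices taken mod 5.
Σ = (-252) + (-390) + (441) + (-66) + (-126) = -393
Area = |Σ|/2 = 196.5.
Hole:
Σ = (5) + (40) + (16) + (-50) = 11
Area = |Σ|/2 = 5.5.
Net area = 196.5 − 5.5 = 191.

191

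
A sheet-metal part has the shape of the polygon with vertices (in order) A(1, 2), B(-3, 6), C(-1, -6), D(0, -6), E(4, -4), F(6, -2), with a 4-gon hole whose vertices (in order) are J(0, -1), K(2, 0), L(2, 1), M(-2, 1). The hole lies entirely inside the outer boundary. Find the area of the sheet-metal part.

Outer boundary:
Apply the shoelace (surveyor's) formula: 2A = Σ (x_i·y_{i+1} − x_{i+1}·y_i), indices taken mod 6.
Σ = (12) + (24) + (6) + (24) + (16) + (14) = 96
Area = |Σ|/2 = 48.
Hole:
Cross-terms: 2, 2, 4, 2  ⇒  Σ = 10
Area = |Σ|/2 = 5.
Net area = 48 − 5 = 43.

43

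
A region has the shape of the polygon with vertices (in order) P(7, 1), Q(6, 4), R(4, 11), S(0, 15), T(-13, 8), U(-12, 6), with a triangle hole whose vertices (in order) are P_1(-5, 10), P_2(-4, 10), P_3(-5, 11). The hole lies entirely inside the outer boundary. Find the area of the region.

145

Outer boundary:
Apply the shoelace (surveyor's) formula: 2A = Σ (x_i·y_{i+1} − x_{i+1}·y_i), indices taken mod 6.
Σ = (22) + (50) + (60) + (195) + (18) + (-54) = 291
Area = |Σ|/2 = 145.5.
Hole:
Σ = (-10) + (6) + (5) = 1
Area = |Σ|/2 = 0.5.
Net area = 145.5 − 0.5 = 145.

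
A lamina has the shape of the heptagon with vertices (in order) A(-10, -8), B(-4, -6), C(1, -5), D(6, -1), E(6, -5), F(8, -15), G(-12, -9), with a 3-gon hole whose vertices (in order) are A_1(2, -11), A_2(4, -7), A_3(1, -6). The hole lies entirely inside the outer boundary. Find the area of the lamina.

111.5

Outer boundary:
A→B: (-10)(-6) − (-4)(-8) = 28
B→C: (-4)(-5) − (1)(-6) = 26
C→D: (1)(-1) − (6)(-5) = 29
D→E: (6)(-5) − (6)(-1) = -24
E→F: (6)(-15) − (8)(-5) = -50
F→G: (8)(-9) − (-12)(-15) = -252
G→A: (-12)(-8) − (-10)(-9) = 6
Σ = -237
Area = |Σ|/2 = 118.5.
Hole:
Apply the surveyor's formula: 2A = Σ (x_i·y_{i+1} − x_{i+1}·y_i), indices taken mod 3.
Σ = (30) + (-17) + (1) = 14
Area = |Σ|/2 = 7.
Net area = 118.5 − 7 = 111.5.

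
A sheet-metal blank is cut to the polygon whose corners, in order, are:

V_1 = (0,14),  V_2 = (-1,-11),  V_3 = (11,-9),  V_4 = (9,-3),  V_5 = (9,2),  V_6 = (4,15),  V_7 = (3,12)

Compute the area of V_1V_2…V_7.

Apply Gauss's area formula: 2A = Σ (x_i·y_{i+1} − x_{i+1}·y_i), indices taken mod 7.
Σ = (14) + (130) + (48) + (45) + (127) + (3) + (42) = 409
Area = |Σ|/2 = 204.5.

204.5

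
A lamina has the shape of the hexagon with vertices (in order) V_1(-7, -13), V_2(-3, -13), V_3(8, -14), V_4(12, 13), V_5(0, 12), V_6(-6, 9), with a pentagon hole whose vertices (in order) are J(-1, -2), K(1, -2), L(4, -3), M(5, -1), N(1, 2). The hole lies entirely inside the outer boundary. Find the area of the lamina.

Outer boundary:
Apply Gauss's area formula: 2A = Σ (x_i·y_{i+1} − x_{i+1}·y_i), indices taken mod 6.
Cross-terms: 52, 146, 272, 144, 72, 141  ⇒  Σ = 827
Area = |Σ|/2 = 413.5.
Hole:
J→K: (-1)(-2) − (1)(-2) = 4
K→L: (1)(-3) − (4)(-2) = 5
L→M: (4)(-1) − (5)(-3) = 11
M→N: (5)(2) − (1)(-1) = 11
N→J: (1)(-2) − (-1)(2) = 0
Σ = 31
Area = |Σ|/2 = 15.5.
Net area = 413.5 − 15.5 = 398.

398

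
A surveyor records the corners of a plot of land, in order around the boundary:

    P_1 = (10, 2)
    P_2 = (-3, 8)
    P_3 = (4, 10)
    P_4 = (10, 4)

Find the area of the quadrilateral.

Apply Gauss's area formula: 2A = Σ (x_i·y_{i+1} − x_{i+1}·y_i), indices taken mod 4.
Σ = (86) + (-62) + (-84) + (-20) = -80
Area = |Σ|/2 = 40.

40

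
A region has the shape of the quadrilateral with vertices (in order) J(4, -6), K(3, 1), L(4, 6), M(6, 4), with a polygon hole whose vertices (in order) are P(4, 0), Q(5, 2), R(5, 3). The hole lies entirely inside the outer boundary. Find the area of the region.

Outer boundary:
J→K: (4)(1) − (3)(-6) = 22
K→L: (3)(6) − (4)(1) = 14
L→M: (4)(4) − (6)(6) = -20
M→J: (6)(-6) − (4)(4) = -52
Σ = -36
Area = |Σ|/2 = 18.
Hole:
Apply Gauss's area formula: 2A = Σ (x_i·y_{i+1} − x_{i+1}·y_i), indices taken mod 3.
P→Q: (4)(2) − (5)(0) = 8
Q→R: (5)(3) − (5)(2) = 5
R→P: (5)(0) − (4)(3) = -12
Σ = 1
Area = |Σ|/2 = 0.5.
Net area = 18 − 0.5 = 17.5.

17.5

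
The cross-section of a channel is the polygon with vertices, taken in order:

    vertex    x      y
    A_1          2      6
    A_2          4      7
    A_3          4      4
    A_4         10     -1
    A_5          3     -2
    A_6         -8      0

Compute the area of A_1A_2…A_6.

Apply the surveyor's formula: 2A = Σ (x_i·y_{i+1} − x_{i+1}·y_i), indices taken mod 6.
Σ = (-10) + (-12) + (-44) + (-17) + (-16) + (-48) = -147
Area = |Σ|/2 = 73.5.

73.5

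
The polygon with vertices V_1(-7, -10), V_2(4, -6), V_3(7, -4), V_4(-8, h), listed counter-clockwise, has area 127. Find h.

7

Write out the shoelace sum; only the two edges meeting at V_4 involve h:
2·Area = [(7·h − (-8)·(-4)) + ((-8)·(-10) − (-7)·h)] + 108
       = 14·h + 156 = 254
⇒ h = 7.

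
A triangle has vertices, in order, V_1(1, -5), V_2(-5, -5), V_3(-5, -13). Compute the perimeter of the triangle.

24

|V_1V_2| = √((-6)² + (0)²) = √36 = 6
|V_2V_3| = √((0)² + (-8)²) = √64 = 8
|V_3V_1| = √((6)² + (8)²) = √100 = 10
Perimeter = 6 + 8 + 10 = 24.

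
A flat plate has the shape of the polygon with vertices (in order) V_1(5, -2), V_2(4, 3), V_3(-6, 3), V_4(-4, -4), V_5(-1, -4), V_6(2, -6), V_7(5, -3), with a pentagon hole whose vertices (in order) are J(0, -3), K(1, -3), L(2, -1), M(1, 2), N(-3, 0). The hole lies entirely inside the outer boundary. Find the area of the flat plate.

58

Outer boundary:
Apply the surveyor's formula: 2A = Σ (x_i·y_{i+1} − x_{i+1}·y_i), indices taken mod 7.
Σ = (23) + (30) + (36) + (12) + (14) + (24) + (5) = 144
Area = |Σ|/2 = 72.
Hole:
Apply the shoelace formula: 2A = Σ (x_i·y_{i+1} − x_{i+1}·y_i), indices taken mod 5.
Σ = (3) + (5) + (5) + (6) + (9) = 28
Area = |Σ|/2 = 14.
Net area = 72 − 14 = 58.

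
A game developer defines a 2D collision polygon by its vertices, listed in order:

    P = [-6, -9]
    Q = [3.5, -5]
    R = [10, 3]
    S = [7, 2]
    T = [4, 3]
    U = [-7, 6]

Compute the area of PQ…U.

139

Cross-terms: 61.5, 60.5, -1, 13, 45, 99  ⇒  Σ = 278
Area = |Σ|/2 = 139.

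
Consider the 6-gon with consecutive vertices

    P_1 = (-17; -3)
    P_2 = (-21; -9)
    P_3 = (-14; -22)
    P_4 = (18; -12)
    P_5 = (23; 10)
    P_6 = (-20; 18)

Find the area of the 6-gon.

1213

Σ = (90) + (336) + (564) + (456) + (614) + (366) = 2426
Area = |Σ|/2 = 1213.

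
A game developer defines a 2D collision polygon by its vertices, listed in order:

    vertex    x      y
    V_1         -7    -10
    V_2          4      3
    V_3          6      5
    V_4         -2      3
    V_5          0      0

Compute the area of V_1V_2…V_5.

24.5

Apply the shoelace (surveyor's) formula: 2A = Σ (x_i·y_{i+1} − x_{i+1}·y_i), indices taken mod 5.
Σ = (19) + (2) + (28) + (0) + (0) = 49
Area = |Σ|/2 = 24.5.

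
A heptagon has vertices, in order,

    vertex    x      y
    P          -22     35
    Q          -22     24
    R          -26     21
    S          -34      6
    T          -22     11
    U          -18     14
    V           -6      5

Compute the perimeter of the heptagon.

100

|PQ| = √((0)² + (-11)²) = √121 = 11
|QR| = √((-4)² + (-3)²) = √25 = 5
|RS| = √((-8)² + (-15)²) = √289 = 17
|ST| = √((12)² + (5)²) = √169 = 13
|TU| = √((4)² + (3)²) = √25 = 5
|UV| = √((12)² + (-9)²) = √225 = 15
|VP| = √((-16)² + (30)²) = √1156 = 34
Perimeter = 11 + 5 + 17 + 13 + 5 + 15 + 34 = 100.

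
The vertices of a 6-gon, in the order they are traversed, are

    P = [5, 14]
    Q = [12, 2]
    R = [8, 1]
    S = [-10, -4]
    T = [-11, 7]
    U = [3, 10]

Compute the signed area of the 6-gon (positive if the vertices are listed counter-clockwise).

Apply Gauss's area formula: 2A = Σ (x_i·y_{i+1} − x_{i+1}·y_i), indices taken mod 6.
Cross-terms: -158, -4, -22, -114, -131, -8  ⇒  Σ = -437
Signed area = Σ/2 = -218.5 (negative ⇒ clockwise traversal).

-218.5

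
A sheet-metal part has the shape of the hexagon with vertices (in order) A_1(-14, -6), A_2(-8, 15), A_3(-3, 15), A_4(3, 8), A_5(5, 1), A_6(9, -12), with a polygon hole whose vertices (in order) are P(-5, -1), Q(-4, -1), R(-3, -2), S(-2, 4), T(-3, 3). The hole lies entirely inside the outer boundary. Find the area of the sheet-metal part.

Outer boundary:
Apply Gauss's area formula: 2A = Σ (x_i·y_{i+1} − x_{i+1}·y_i), indices taken mod 6.
A_1→A_2: (-14)(15) − (-8)(-6) = -258
A_2→A_3: (-8)(15) − (-3)(15) = -75
A_3→A_4: (-3)(8) − (3)(15) = -69
A_4→A_5: (3)(1) − (5)(8) = -37
A_5→A_6: (5)(-12) − (9)(1) = -69
A_6→A_1: (9)(-6) − (-14)(-12) = -222
Σ = -730
Area = |Σ|/2 = 365.
Hole:
Σ = (1) + (5) + (-16) + (6) + (18) = 14
Area = |Σ|/2 = 7.
Net area = 365 − 7 = 358.

358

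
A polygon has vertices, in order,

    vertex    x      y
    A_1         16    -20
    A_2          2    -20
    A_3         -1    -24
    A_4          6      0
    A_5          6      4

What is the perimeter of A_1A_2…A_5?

|A_1A_2| = √((-14)² + (0)²) = √196 = 14
|A_2A_3| = √((-3)² + (-4)²) = √25 = 5
|A_3A_4| = √((7)² + (24)²) = √625 = 25
|A_4A_5| = √((0)² + (4)²) = √16 = 4
|A_5A_1| = √((10)² + (-24)²) = √676 = 26
Perimeter = 14 + 5 + 25 + 4 + 26 = 74.

74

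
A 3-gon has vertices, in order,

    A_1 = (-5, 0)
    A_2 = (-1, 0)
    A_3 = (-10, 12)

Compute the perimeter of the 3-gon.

32

|A_1A_2| = √((4)² + (0)²) = √16 = 4
|A_2A_3| = √((-9)² + (12)²) = √225 = 15
|A_3A_1| = √((5)² + (-12)²) = √169 = 13
Perimeter = 4 + 15 + 13 = 32.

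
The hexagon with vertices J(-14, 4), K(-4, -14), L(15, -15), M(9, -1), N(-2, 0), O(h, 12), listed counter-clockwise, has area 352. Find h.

The doubled signed area Σ (x_i y_{i+1} − x_{i+1} y_i) is linear in h.
With h=0 it equals 744; the coefficient of h is 4 (from the two edges through O).
So 4·h + 744 = 2·352 = 704 ⇒ h = -10.

-10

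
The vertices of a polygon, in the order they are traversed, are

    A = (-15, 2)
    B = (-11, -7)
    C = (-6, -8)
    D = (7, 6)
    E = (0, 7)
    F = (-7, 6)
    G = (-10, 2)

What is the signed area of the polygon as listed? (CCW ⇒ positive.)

Apply the surveyor's formula: 2A = Σ (x_i·y_{i+1} − x_{i+1}·y_i), indices taken mod 7.
Σ = (127) + (46) + (20) + (49) + (49) + (46) + (10) = 347
Signed area = Σ/2 = 173.5 (positive ⇒ counter-clockwise traversal).

173.5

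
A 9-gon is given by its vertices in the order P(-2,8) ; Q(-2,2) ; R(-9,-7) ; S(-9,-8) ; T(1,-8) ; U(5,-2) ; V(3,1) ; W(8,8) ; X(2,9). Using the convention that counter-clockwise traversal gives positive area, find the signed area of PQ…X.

Σ = (12) + (32) + (9) + (80) + (38) + (11) + (16) + (56) + (34) = 288
Signed area = Σ/2 = 144 (positive ⇒ counter-clockwise traversal).

144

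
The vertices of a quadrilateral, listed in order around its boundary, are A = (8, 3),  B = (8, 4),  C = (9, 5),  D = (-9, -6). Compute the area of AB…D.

Apply Gauss's area formula: 2A = Σ (x_i·y_{i+1} − x_{i+1}·y_i), indices taken mod 4.
Cross-terms: 8, 4, -9, 21  ⇒  Σ = 24
Area = |Σ|/2 = 12.

12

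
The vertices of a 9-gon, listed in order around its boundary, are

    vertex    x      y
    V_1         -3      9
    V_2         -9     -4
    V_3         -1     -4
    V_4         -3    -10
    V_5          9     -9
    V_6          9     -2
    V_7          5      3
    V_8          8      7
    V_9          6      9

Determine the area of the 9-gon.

231

Cross-terms: 93, 32, -2, 117, 63, 37, 11, 30, 81  ⇒  Σ = 462
Area = |Σ|/2 = 231.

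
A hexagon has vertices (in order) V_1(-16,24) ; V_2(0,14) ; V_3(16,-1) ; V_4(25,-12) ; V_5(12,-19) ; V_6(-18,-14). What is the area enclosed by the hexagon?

Apply the surveyor's formula: 2A = Σ (x_i·y_{i+1} − x_{i+1}·y_i), indices taken mod 6.
Σ = (-224) + (-224) + (-167) + (-331) + (-510) + (-656) = -2112
Area = |Σ|/2 = 1056.

1056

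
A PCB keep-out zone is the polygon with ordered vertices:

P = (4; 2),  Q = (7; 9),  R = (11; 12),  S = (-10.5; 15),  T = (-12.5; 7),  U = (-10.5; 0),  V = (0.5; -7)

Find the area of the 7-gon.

294

Apply the shoelace (surveyor's) formula: 2A = Σ (x_i·y_{i+1} − x_{i+1}·y_i), indices taken mod 7.
Σ = (22) + (-15) + (291) + (114) + (73.5) + (73.5) + (29) = 588
Area = |Σ|/2 = 294.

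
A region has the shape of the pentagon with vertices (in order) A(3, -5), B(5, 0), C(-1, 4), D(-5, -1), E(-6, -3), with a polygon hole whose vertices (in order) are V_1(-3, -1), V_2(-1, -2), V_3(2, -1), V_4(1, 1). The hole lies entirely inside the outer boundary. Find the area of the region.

49.5

Outer boundary:
Apply the shoelace formula: 2A = Σ (x_i·y_{i+1} − x_{i+1}·y_i), indices taken mod 5.
Cross-terms: 25, 20, 21, 9, 39  ⇒  Σ = 114
Area = |Σ|/2 = 57.
Hole:
Apply the surveyor's formula: 2A = Σ (x_i·y_{i+1} − x_{i+1}·y_i), indices taken mod 4.
Cross-terms: 5, 5, 3, 2  ⇒  Σ = 15
Area = |Σ|/2 = 7.5.
Net area = 57 − 7.5 = 49.5.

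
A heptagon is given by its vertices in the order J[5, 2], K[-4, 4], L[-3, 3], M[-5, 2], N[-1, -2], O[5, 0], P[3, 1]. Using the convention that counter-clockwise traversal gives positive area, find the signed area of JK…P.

32.5

Apply the shoelace formula: 2A = Σ (x_i·y_{i+1} − x_{i+1}·y_i), indices taken mod 7.
Σ = (28) + (0) + (9) + (12) + (10) + (5) + (1) = 65
Signed area = Σ/2 = 32.5 (positive ⇒ counter-clockwise traversal).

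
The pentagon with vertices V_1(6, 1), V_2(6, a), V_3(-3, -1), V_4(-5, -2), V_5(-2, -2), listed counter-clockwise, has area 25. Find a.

The doubled signed area Σ (x_i y_{i+1} − x_{i+1} y_i) is linear in a.
With a=0 it equals 5; the coefficient of a is 9 (from the two edges through V_2).
So 9·a + 5 = 2·25 = 50 ⇒ a = 5.

5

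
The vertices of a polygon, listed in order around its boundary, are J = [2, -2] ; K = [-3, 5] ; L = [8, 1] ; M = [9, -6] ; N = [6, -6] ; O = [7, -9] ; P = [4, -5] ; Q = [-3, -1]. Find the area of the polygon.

68

Cross-terms: 4, -43, -57, -18, -12, 1, -19, 8  ⇒  Σ = -136
Area = |Σ|/2 = 68.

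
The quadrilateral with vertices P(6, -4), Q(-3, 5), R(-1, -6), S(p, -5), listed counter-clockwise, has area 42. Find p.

The doubled signed area Σ (x_i y_{i+1} − x_{i+1} y_i) is linear in p.
With p=0 it equals 76; the coefficient of p is 2 (from the two edges through S).
So 2·p + 76 = 2·42 = 84 ⇒ p = 4.

4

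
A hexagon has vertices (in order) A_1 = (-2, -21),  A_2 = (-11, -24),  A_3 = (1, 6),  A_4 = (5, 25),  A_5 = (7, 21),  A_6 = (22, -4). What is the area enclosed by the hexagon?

Apply the shoelace formula: 2A = Σ (x_i·y_{i+1} − x_{i+1}·y_i), indices taken mod 6.
Σ = (-183) + (-42) + (-5) + (-70) + (-490) + (-470) = -1260
Area = |Σ|/2 = 630.

630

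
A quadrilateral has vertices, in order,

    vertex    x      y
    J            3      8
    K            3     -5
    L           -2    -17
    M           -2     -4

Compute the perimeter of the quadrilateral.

52

|JK| = √((0)² + (-13)²) = √169 = 13
|KL| = √((-5)² + (-12)²) = √169 = 13
|LM| = √((0)² + (13)²) = √169 = 13
|MJ| = √((5)² + (12)²) = √169 = 13
Perimeter = 13 + 13 + 13 + 13 = 52.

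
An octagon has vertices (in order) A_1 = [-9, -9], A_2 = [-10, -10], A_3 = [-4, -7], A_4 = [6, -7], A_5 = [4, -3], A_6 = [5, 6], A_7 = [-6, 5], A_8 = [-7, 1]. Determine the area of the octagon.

155.5

Apply Gauss's area formula: 2A = Σ (x_i·y_{i+1} − x_{i+1}·y_i), indices taken mod 8.
Σ = (0) + (30) + (70) + (10) + (39) + (61) + (29) + (72) = 311
Area = |Σ|/2 = 155.5.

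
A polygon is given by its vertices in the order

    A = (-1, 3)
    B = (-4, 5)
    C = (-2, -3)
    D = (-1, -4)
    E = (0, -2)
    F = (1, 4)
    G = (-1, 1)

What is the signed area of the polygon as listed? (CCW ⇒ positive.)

Apply Gauss's area formula: 2A = Σ (x_i·y_{i+1} − x_{i+1}·y_i), indices taken mod 7.
Σ = (7) + (22) + (5) + (2) + (2) + (5) + (-2) = 41
Signed area = Σ/2 = 20.5 (positive ⇒ counter-clockwise traversal).

20.5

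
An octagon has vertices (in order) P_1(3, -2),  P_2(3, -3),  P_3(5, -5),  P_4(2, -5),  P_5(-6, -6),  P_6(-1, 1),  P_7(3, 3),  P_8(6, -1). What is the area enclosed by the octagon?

Apply the shoelace formula: 2A = Σ (x_i·y_{i+1} − x_{i+1}·y_i), indices taken mod 8.
P_1→P_2: (3)(-3) − (3)(-2) = -3
P_2→P_3: (3)(-5) − (5)(-3) = 0
P_3→P_4: (5)(-5) − (2)(-5) = -15
P_4→P_5: (2)(-6) − (-6)(-5) = -42
P_5→P_6: (-6)(1) − (-1)(-6) = -12
P_6→P_7: (-1)(3) − (3)(1) = -6
P_7→P_8: (3)(-1) − (6)(3) = -21
P_8→P_1: (6)(-2) − (3)(-1) = -9
Σ = -108
Area = |Σ|/2 = 54.

54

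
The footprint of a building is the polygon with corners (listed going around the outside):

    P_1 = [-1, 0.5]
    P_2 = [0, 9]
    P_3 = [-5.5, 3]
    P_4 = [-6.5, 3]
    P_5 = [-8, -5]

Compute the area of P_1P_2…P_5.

Σ = (-9) + (49.5) + (3) + (56.5) + (-9) = 91
Area = |Σ|/2 = 45.5.

45.5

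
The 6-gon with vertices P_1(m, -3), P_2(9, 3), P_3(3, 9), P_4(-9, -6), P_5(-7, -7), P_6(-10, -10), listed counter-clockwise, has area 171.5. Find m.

10

Write out the shoelace sum; only the two edges meeting at P_1 involve m:
2·Area = [((-10)·(-3) − m·(-10)) + (m·3 − 9·(-3))] + 156
       = 13·m + 213 = 343
⇒ m = 10.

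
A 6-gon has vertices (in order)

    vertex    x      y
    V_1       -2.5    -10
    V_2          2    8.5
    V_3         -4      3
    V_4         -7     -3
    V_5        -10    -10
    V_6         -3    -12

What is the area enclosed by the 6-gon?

100.875

Apply the surveyor's formula: 2A = Σ (x_i·y_{i+1} − x_{i+1}·y_i), indices taken mod 6.
Cross-terms: -1.25, 40, 33, 40, 90, 0  ⇒  Σ = 201.75
Area = |Σ|/2 = 100.875.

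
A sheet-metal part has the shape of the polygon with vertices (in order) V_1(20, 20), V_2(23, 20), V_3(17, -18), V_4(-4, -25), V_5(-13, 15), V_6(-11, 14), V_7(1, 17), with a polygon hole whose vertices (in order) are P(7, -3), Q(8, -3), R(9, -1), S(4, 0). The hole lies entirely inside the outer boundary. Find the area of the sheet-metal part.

Outer boundary:
Apply the shoelace formula: 2A = Σ (x_i·y_{i+1} − x_{i+1}·y_i), indices taken mod 7.
V_1→V_2: (20)(20) − (23)(20) = -60
V_2→V_3: (23)(-18) − (17)(20) = -754
V_3→V_4: (17)(-25) − (-4)(-18) = -497
V_4→V_5: (-4)(15) − (-13)(-25) = -385
V_5→V_6: (-13)(14) − (-11)(15) = -17
V_6→V_7: (-11)(17) − (1)(14) = -201
V_7→V_1: (1)(20) − (20)(17) = -320
Σ = -2234
Area = |Σ|/2 = 1117.
Hole:
Apply Gauss's area formula: 2A = Σ (x_i·y_{i+1} − x_{i+1}·y_i), indices taken mod 4.
Σ = (3) + (19) + (4) + (-12) = 14
Area = |Σ|/2 = 7.
Net area = 1117 − 7 = 1110.

1110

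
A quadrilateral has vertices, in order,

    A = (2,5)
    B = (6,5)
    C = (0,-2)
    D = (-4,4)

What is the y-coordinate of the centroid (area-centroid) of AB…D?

Apply the shoelace (surveyor's) formula. First the cross-terms c_i = x_i·y_{i+1} − x_{i+1}·y_i:
  -20, -12, -8, -28  ⇒  2A = -68, A = -34.
Then Σ (y_i + y_{i+1})·c_i = -504, so ȳ = -504 / (6·(-34)) = 42/17.

42/17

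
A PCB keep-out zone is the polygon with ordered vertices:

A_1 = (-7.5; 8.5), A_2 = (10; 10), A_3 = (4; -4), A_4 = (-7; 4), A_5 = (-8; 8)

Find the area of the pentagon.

Apply the shoelace (surveyor's) formula: 2A = Σ (x_i·y_{i+1} − x_{i+1}·y_i), indices taken mod 5.
Σ = (-160) + (-80) + (-12) + (-24) + (-8) = -284
Area = |Σ|/2 = 142.

142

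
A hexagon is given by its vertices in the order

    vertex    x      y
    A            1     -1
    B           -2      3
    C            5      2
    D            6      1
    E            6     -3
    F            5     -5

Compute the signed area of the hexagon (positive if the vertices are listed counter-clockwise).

Apply Gauss's area formula: 2A = Σ (x_i·y_{i+1} − x_{i+1}·y_i), indices taken mod 6.
Σ = (1) + (-19) + (-7) + (-24) + (-15) + (0) = -64
Signed area = Σ/2 = -32 (negative ⇒ clockwise traversal).

-32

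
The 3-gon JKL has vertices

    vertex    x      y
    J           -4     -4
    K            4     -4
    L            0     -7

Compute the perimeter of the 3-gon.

18

|JK| = √((8)² + (0)²) = √64 = 8
|KL| = √((-4)² + (-3)²) = √25 = 5
|LJ| = √((-4)² + (3)²) = √25 = 5
Perimeter = 8 + 5 + 5 = 18.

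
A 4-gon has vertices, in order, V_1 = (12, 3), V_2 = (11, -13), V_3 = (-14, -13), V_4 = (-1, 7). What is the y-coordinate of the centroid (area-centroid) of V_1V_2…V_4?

-1267/267

Apply the shoelace formula. First the cross-terms c_i = x_i·y_{i+1} − x_{i+1}·y_i:
  -189, -325, -111, -87  ⇒  2A = -712, A = -356.
Then Σ (y_i + y_{i+1})·c_i = 10136, so ȳ = 10136 / (6·(-356)) = -1267/267.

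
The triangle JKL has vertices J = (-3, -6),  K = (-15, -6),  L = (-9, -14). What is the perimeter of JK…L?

|JK| = √((-12)² + (0)²) = √144 = 12
|KL| = √((6)² + (-8)²) = √100 = 10
|LJ| = √((6)² + (8)²) = √100 = 10
Perimeter = 12 + 10 + 10 = 32.

32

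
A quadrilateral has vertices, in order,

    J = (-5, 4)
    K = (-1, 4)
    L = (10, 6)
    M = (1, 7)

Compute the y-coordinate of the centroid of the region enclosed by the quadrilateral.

Apply Gauss's area formula. First the cross-terms c_i = x_i·y_{i+1} − x_{i+1}·y_i:
  -16, -46, 64, 39  ⇒  2A = 41, A = 20.5.
Then Σ (y_i + y_{i+1})·c_i = 673, so ȳ = 673 / (6·20.5) = 673/123.

673/123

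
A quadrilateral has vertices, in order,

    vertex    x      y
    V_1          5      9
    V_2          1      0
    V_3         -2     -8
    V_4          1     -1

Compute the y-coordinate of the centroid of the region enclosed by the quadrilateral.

Apply the surveyor's formula. First the cross-terms c_i = x_i·y_{i+1} − x_{i+1}·y_i:
  -9, -8, 10, 14  ⇒  2A = 7, A = 3.5.
Then Σ (y_i + y_{i+1})·c_i = 5, so ȳ = 5 / (6·3.5) = 5/21.

5/21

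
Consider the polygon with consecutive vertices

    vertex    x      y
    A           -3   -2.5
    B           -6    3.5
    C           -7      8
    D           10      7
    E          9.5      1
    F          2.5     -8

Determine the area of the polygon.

171.625

Σ = (-25.5) + (-23.5) + (-129) + (-56.5) + (-78.5) + (-30.25) = -343.25
Area = |Σ|/2 = 171.625.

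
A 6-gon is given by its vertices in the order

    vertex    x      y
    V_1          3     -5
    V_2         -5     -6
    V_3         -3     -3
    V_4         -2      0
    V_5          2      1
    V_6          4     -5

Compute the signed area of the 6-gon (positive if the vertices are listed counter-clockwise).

Apply the shoelace (surveyor's) formula: 2A = Σ (x_i·y_{i+1} − x_{i+1}·y_i), indices taken mod 6.
Cross-terms: -43, -3, -6, -2, -14, -5  ⇒  Σ = -73
Signed area = Σ/2 = -36.5 (negative ⇒ clockwise traversal).

-36.5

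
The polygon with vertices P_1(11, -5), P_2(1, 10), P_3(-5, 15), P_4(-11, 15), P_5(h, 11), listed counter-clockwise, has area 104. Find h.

-9

Write out the shoelace sum; only the two edges meeting at P_5 involve h:
2·Area = [((-11)·11 − h·15) + (h·(-5) − 11·11)] + 270
       = -20·h + 28 = 208
⇒ h = -9.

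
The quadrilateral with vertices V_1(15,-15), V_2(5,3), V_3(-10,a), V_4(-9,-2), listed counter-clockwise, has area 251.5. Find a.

12

The doubled signed area Σ (x_i y_{i+1} − x_{i+1} y_i) is linear in a.
With a=0 it equals 335; the coefficient of a is 14 (from the two edges through V_3).
So 14·a + 335 = 2·251.5 = 503 ⇒ a = 12.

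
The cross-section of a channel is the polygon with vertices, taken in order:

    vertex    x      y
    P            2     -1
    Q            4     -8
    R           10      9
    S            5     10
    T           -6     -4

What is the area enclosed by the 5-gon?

106.5

Σ = (-12) + (116) + (55) + (40) + (14) = 213
Area = |Σ|/2 = 106.5.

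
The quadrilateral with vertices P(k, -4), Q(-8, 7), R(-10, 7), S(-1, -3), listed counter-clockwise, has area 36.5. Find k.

5

The doubled signed area Σ (x_i y_{i+1} − x_{i+1} y_i) is linear in k.
With k=0 it equals 23; the coefficient of k is 10 (from the two edges through P).
So 10·k + 23 = 2·36.5 = 73 ⇒ k = 5.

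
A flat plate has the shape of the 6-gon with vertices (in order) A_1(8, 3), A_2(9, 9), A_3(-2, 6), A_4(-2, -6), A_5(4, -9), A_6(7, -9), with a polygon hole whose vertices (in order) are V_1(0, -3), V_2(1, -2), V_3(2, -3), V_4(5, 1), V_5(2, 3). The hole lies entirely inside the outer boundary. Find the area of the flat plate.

Outer boundary:
Σ = (45) + (72) + (24) + (42) + (27) + (93) = 303
Area = |Σ|/2 = 151.5.
Hole:
Apply Gauss's area formula: 2A = Σ (x_i·y_{i+1} − x_{i+1}·y_i), indices taken mod 5.
Σ = (3) + (1) + (17) + (13) + (-6) = 28
Area = |Σ|/2 = 14.
Net area = 151.5 − 14 = 137.5.

137.5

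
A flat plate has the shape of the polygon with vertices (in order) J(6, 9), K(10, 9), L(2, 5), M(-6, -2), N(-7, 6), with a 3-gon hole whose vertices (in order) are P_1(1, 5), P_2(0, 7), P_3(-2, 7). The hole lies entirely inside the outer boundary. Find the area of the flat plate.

Outer boundary:
Apply the surveyor's formula: 2A = Σ (x_i·y_{i+1} − x_{i+1}·y_i), indices taken mod 5.
Cross-terms: -36, 32, 26, -50, -99  ⇒  Σ = -127
Area = |Σ|/2 = 63.5.
Hole:
Apply the surveyor's formula: 2A = Σ (x_i·y_{i+1} − x_{i+1}·y_i), indices taken mod 3.
P_1→P_2: (1)(7) − (0)(5) = 7
P_2→P_3: (0)(7) − (-2)(7) = 14
P_3→P_1: (-2)(5) − (1)(7) = -17
Σ = 4
Area = |Σ|/2 = 2.
Net area = 63.5 − 2 = 61.5.

61.5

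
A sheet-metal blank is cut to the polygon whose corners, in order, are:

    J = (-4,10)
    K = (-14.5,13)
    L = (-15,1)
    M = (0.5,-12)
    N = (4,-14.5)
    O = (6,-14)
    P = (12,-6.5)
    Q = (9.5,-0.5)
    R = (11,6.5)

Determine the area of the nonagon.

456.375

Apply the surveyor's formula: 2A = Σ (x_i·y_{i+1} − x_{i+1}·y_i), indices taken mod 9.
Σ = (93) + (180.5) + (179.5) + (40.75) + (31) + (129) + (55.75) + (67.25) + (136) = 912.75
Area = |Σ|/2 = 456.375.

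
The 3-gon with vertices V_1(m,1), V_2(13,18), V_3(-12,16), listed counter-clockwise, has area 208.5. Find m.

9

Write out the shoelace sum; only the two edges meeting at V_1 involve m:
2·Area = [((-12)·1 − m·16) + (m·18 − 13·1)] + 424
       = 2·m + 399 = 417
⇒ m = 9.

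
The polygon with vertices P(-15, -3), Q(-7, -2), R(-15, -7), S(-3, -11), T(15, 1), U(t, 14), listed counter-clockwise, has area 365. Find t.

The doubled signed area Σ (x_i y_{i+1} − x_{i+1} y_i) is linear in t.
With t=0 it equals 754; the coefficient of t is -4 (from the two edges through U).
So -4·t + 754 = 2·365 = 730 ⇒ t = 6.

6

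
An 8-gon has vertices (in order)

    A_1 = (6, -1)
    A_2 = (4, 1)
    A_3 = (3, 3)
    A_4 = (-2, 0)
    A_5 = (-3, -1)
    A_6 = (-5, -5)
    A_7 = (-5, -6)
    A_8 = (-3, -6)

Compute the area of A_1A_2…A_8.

Apply the surveyor's formula: 2A = Σ (x_i·y_{i+1} − x_{i+1}·y_i), indices taken mod 8.
A_1→A_2: (6)(1) − (4)(-1) = 10
A_2→A_3: (4)(3) − (3)(1) = 9
A_3→A_4: (3)(0) − (-2)(3) = 6
A_4→A_5: (-2)(-1) − (-3)(0) = 2
A_5→A_6: (-3)(-5) − (-5)(-1) = 10
A_6→A_7: (-5)(-6) − (-5)(-5) = 5
A_7→A_8: (-5)(-6) − (-3)(-6) = 12
A_8→A_1: (-3)(-1) − (6)(-6) = 39
Σ = 93
Area = |Σ|/2 = 46.5.

46.5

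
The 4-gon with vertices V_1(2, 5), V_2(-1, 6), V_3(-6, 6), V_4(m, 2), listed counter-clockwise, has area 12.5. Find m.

6

The doubled signed area Σ (x_i y_{i+1} − x_{i+1} y_i) is linear in m.
With m=0 it equals 31; the coefficient of m is -1 (from the two edges through V_4).
So -1·m + 31 = 2·12.5 = 25 ⇒ m = 6.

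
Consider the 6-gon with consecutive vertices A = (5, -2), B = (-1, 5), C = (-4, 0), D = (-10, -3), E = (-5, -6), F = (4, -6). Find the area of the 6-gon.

88

Apply the shoelace (surveyor's) formula: 2A = Σ (x_i·y_{i+1} − x_{i+1}·y_i), indices taken mod 6.
Σ = (23) + (20) + (12) + (45) + (54) + (22) = 176
Area = |Σ|/2 = 88.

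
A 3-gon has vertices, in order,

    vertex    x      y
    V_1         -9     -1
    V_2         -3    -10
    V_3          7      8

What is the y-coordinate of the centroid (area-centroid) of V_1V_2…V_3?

Apply the surveyor's formula. First the cross-terms c_i = x_i·y_{i+1} − x_{i+1}·y_i:
  87, 46, 65  ⇒  2A = 198, A = 99.
Then Σ (y_i + y_{i+1})·c_i = -594, so ȳ = -594 / (6·99) = -1.

-1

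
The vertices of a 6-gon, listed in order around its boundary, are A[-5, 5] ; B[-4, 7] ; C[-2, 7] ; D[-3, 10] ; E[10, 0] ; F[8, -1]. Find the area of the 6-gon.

Apply the shoelace (surveyor's) formula: 2A = Σ (x_i·y_{i+1} − x_{i+1}·y_i), indices taken mod 6.
Cross-terms: -15, -14, 1, -100, -10, 35  ⇒  Σ = -103
Area = |Σ|/2 = 51.5.

51.5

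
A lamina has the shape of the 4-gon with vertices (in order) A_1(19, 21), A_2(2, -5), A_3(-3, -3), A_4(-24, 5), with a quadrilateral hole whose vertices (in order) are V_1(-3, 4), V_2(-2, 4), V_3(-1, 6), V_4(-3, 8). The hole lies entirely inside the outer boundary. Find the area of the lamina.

417

Outer boundary:
Apply the shoelace formula: 2A = Σ (x_i·y_{i+1} − x_{i+1}·y_i), indices taken mod 4.
A_1→A_2: (19)(-5) − (2)(21) = -137
A_2→A_3: (2)(-3) − (-3)(-5) = -21
A_3→A_4: (-3)(5) − (-24)(-3) = -87
A_4→A_1: (-24)(21) − (19)(5) = -599
Σ = -844
Area = |Σ|/2 = 422.
Hole:
Cross-terms: -4, -8, 10, 12  ⇒  Σ = 10
Area = |Σ|/2 = 5.
Net area = 422 − 5 = 417.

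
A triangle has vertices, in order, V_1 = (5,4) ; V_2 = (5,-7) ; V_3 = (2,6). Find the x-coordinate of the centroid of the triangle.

Apply the shoelace (surveyor's) formula. First the cross-terms c_i = x_i·y_{i+1} − x_{i+1}·y_i:
  -55, 44, -22  ⇒  2A = -33, A = -16.5.
Then Σ (x_i + x_{i+1})·c_i = -396, so x̄ = -396 / (6·(-16.5)) = 4.

4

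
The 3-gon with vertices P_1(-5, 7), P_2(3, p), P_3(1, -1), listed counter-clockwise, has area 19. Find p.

Write out the shoelace sum; only the two edges meeting at P_2 involve p:
2·Area = [((-5)·p − 3·7) + (3·(-1) − 1·p)] + 2
       = -6·p + -22 = 38
⇒ p = -10.

-10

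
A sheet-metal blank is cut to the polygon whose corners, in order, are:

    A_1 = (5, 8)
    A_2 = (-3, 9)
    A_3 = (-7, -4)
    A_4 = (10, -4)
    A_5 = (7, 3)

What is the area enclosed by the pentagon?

155.5

Apply the shoelace formula: 2A = Σ (x_i·y_{i+1} − x_{i+1}·y_i), indices taken mod 5.
A_1→A_2: (5)(9) − (-3)(8) = 69
A_2→A_3: (-3)(-4) − (-7)(9) = 75
A_3→A_4: (-7)(-4) − (10)(-4) = 68
A_4→A_5: (10)(3) − (7)(-4) = 58
A_5→A_1: (7)(8) − (5)(3) = 41
Σ = 311
Area = |Σ|/2 = 155.5.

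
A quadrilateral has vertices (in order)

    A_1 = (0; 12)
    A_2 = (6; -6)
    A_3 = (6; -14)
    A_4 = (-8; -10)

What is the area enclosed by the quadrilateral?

Σ = (-72) + (-48) + (-172) + (-96) = -388
Area = |Σ|/2 = 194.

194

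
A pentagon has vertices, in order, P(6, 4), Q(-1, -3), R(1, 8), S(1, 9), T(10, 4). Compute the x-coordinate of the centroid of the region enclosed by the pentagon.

379/132

Apply Gauss's area formula. First the cross-terms c_i = x_i·y_{i+1} − x_{i+1}·y_i:
  -14, -5, 1, -86, 16  ⇒  2A = -88, A = -44.
Then Σ (x_i + x_{i+1})·c_i = -758, so x̄ = -758 / (6·(-44)) = 379/132.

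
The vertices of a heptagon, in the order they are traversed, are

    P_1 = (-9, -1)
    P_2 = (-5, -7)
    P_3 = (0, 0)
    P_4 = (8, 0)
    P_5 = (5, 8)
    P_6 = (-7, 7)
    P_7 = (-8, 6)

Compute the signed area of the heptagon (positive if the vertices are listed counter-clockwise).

Apply the surveyor's formula: 2A = Σ (x_i·y_{i+1} − x_{i+1}·y_i), indices taken mod 7.
P_1→P_2: (-9)(-7) − (-5)(-1) = 58
P_2→P_3: (-5)(0) − (0)(-7) = 0
P_3→P_4: (0)(0) − (8)(0) = 0
P_4→P_5: (8)(8) − (5)(0) = 64
P_5→P_6: (5)(7) − (-7)(8) = 91
P_6→P_7: (-7)(6) − (-8)(7) = 14
P_7→P_1: (-8)(-1) − (-9)(6) = 62
Σ = 289
Signed area = Σ/2 = 144.5 (positive ⇒ counter-clockwise traversal).

144.5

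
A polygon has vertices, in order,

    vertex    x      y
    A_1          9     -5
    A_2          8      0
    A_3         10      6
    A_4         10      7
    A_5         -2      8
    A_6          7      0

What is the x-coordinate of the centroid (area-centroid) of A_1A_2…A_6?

Apply the shoelace formula. First the cross-terms c_i = x_i·y_{i+1} − x_{i+1}·y_i:
  40, 48, 10, 94, -56, -35  ⇒  2A = 101, A = 50.5.
Then Σ (x_i + x_{i+1})·c_i = 1656, so x̄ = 1656 / (6·50.5) = 552/101.

552/101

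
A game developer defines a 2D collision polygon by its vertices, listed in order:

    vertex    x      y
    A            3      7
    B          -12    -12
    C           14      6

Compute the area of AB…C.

Σ = (48) + (96) + (80) = 224
Area = |Σ|/2 = 112.

112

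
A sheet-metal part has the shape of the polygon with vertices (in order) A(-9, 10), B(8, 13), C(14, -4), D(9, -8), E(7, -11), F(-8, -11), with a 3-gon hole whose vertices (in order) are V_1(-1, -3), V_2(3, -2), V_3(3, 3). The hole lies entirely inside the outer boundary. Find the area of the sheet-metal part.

Outer boundary:
Apply the shoelace (surveyor's) formula: 2A = Σ (x_i·y_{i+1} − x_{i+1}·y_i), indices taken mod 6.
Σ = (-197) + (-214) + (-76) + (-43) + (-165) + (-179) = -874
Area = |Σ|/2 = 437.
Hole:
Apply Gauss's area formula: 2A = Σ (x_i·y_{i+1} − x_{i+1}·y_i), indices taken mod 3.
Σ = (11) + (15) + (-6) = 20
Area = |Σ|/2 = 10.
Net area = 437 − 10 = 427.

427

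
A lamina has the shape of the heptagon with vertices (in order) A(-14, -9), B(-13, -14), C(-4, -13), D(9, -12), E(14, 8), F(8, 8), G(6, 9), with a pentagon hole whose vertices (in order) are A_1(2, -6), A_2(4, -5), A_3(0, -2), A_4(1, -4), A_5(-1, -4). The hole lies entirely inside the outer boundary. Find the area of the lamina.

363.5

Outer boundary:
Apply Gauss's area formula: 2A = Σ (x_i·y_{i+1} − x_{i+1}·y_i), indices taken mod 7.
A→B: (-14)(-14) − (-13)(-9) = 79
B→C: (-13)(-13) − (-4)(-14) = 113
C→D: (-4)(-12) − (9)(-13) = 165
D→E: (9)(8) − (14)(-12) = 240
E→F: (14)(8) − (8)(8) = 48
F→G: (8)(9) − (6)(8) = 24
G→A: (6)(-9) − (-14)(9) = 72
Σ = 741
Area = |Σ|/2 = 370.5.
Hole:
Apply the shoelace (surveyor's) formula: 2A = Σ (x_i·y_{i+1} − x_{i+1}·y_i), indices taken mod 5.
Σ = (14) + (-8) + (2) + (-8) + (14) = 14
Area = |Σ|/2 = 7.
Net area = 370.5 − 7 = 363.5.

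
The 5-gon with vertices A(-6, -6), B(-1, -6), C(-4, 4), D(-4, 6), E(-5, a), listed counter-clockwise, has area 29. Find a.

Write out the shoelace sum; only the two edges meeting at E involve a:
2·Area = [((-4)·a − (-5)·6) + ((-5)·(-6) − (-6)·a)] + -6
       = 2·a + 54 = 58
⇒ a = 2.

2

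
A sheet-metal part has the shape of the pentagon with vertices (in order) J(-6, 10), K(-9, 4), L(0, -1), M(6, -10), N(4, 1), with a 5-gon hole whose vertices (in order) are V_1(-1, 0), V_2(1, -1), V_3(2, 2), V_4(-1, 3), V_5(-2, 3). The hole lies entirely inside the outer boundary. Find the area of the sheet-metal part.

77

Outer boundary:
Apply Gauss's area formula: 2A = Σ (x_i·y_{i+1} − x_{i+1}·y_i), indices taken mod 5.
Σ = (66) + (9) + (6) + (46) + (46) = 173
Area = |Σ|/2 = 86.5.
Hole:
Apply the shoelace formula: 2A = Σ (x_i·y_{i+1} − x_{i+1}·y_i), indices taken mod 5.
Σ = (1) + (4) + (8) + (3) + (3) = 19
Area = |Σ|/2 = 9.5.
Net area = 86.5 − 9.5 = 77.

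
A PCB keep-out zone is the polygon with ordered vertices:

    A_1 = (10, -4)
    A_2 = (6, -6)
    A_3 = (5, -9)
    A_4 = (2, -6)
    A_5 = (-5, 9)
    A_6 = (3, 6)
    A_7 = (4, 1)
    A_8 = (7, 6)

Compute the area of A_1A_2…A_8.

Σ = (-36) + (-24) + (-12) + (-12) + (-57) + (-21) + (17) + (-88) = -233
Area = |Σ|/2 = 116.5.

116.5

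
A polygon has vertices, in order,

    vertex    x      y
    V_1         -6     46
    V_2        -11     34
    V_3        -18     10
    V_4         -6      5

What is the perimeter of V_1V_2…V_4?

92

|V_1V_2| = √((-5)² + (-12)²) = √169 = 13
|V_2V_3| = √((-7)² + (-24)²) = √625 = 25
|V_3V_4| = √((12)² + (-5)²) = √169 = 13
|V_4V_1| = √((0)² + (41)²) = √1681 = 41
Perimeter = 13 + 25 + 13 + 41 = 92.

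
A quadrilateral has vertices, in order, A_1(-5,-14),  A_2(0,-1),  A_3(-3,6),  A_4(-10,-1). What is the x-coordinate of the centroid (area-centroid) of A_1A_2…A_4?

-143/30

Apply the surveyor's formula. First the cross-terms c_i = x_i·y_{i+1} − x_{i+1}·y_i:
  5, -3, 63, 135  ⇒  2A = 200, A = 100.
Then Σ (x_i + x_{i+1})·c_i = -2860, so x̄ = -2860 / (6·100) = -143/30.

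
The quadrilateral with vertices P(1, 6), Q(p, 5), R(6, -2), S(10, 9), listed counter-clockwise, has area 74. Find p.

The doubled signed area Σ (x_i y_{i+1} − x_{i+1} y_i) is linear in p.
With p=0 it equals 100; the coefficient of p is -8 (from the two edges through Q).
So -8·p + 100 = 2·74 = 148 ⇒ p = -6.

-6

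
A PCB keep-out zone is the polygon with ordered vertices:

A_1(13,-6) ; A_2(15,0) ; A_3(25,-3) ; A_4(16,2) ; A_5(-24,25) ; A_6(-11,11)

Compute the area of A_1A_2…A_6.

Apply the shoelace (surveyor's) formula: 2A = Σ (x_i·y_{i+1} − x_{i+1}·y_i), indices taken mod 6.
Σ = (90) + (-45) + (98) + (448) + (11) + (-77) = 525
Area = |Σ|/2 = 262.5.

262.5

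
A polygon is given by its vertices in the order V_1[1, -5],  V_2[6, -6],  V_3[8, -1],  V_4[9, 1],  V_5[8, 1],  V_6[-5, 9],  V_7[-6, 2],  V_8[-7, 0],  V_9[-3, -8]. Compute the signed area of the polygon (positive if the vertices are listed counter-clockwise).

Apply Gauss's area formula: 2A = Σ (x_i·y_{i+1} − x_{i+1}·y_i), indices taken mod 9.
Cross-terms: 24, 42, 17, 1, 77, 44, 14, 56, 23  ⇒  Σ = 298
Signed area = Σ/2 = 149 (positive ⇒ counter-clockwise traversal).

149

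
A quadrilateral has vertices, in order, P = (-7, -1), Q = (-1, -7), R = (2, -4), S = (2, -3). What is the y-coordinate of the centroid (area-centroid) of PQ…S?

Apply the shoelace formula. First the cross-terms c_i = x_i·y_{i+1} − x_{i+1}·y_i:
  48, 18, 2, -23  ⇒  2A = 45, A = 22.5.
Then Σ (y_i + y_{i+1})·c_i = -504, so ȳ = -504 / (6·22.5) = -56/15.

-56/15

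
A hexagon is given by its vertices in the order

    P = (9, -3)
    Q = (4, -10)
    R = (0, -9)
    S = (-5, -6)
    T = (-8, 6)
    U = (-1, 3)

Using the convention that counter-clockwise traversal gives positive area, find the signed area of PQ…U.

Apply Gauss's area formula: 2A = Σ (x_i·y_{i+1} − x_{i+1}·y_i), indices taken mod 6.
Cross-terms: -78, -36, -45, -78, -18, -24  ⇒  Σ = -279
Signed area = Σ/2 = -139.5 (negative ⇒ clockwise traversal).

-139.5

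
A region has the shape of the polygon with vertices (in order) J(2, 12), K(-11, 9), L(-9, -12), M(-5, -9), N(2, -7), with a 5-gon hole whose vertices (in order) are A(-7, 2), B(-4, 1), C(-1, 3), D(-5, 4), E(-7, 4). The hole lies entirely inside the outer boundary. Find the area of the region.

226

Outer boundary:
Apply the shoelace (surveyor's) formula: 2A = Σ (x_i·y_{i+1} − x_{i+1}·y_i), indices taken mod 5.
Σ = (150) + (213) + (21) + (53) + (38) = 475
Area = |Σ|/2 = 237.5.
Hole:
Apply the surveyor's formula: 2A = Σ (x_i·y_{i+1} − x_{i+1}·y_i), indices taken mod 5.
Σ = (1) + (-11) + (11) + (8) + (14) = 23
Area = |Σ|/2 = 11.5.
Net area = 237.5 − 11.5 = 226.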